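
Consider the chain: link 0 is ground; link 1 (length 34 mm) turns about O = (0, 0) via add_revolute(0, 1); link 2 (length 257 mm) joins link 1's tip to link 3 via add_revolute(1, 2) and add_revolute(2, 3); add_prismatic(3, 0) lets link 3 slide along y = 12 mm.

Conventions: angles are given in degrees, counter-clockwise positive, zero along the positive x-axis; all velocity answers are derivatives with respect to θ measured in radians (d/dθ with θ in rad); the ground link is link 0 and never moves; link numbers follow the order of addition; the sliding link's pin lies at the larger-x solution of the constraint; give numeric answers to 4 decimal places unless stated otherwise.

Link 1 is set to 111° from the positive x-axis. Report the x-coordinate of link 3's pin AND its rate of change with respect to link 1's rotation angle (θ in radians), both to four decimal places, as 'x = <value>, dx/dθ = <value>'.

geometry: r = 34 mm, L = 257 mm, e = 12 mm
crank pin P = (r cos θ, r sin θ) = (-12.184510, 31.741735)
h = r sin θ − e = 31.741735 − 12 = 19.741735
x = r cos θ + √(L² − h²) = -12.184510 + 256.240637 = 244.056126
dx/dθ = −r sin θ − h·r cos θ/√(L² − h²) (θ in radians; h = 19.741735) = -30.802994

x = 244.0561, dx/dθ = -30.8030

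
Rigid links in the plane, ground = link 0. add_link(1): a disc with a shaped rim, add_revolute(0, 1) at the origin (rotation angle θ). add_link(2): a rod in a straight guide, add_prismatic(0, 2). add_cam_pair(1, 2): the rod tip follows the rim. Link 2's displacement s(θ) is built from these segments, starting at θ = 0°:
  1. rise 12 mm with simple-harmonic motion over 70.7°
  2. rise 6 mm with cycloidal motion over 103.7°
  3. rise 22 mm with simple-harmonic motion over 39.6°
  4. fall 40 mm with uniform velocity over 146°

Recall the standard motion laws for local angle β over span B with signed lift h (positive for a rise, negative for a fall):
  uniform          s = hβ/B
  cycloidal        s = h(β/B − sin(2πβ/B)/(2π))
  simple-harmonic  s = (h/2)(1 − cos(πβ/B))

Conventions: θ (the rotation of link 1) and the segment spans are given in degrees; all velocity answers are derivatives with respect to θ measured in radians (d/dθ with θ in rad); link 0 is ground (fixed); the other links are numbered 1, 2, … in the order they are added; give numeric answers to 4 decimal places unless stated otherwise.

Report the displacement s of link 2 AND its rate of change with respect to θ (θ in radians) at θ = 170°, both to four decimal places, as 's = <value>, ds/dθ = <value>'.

segment 1 (0° to 70.7°, simple-harmonic, h = 12) is passed completely: s = 0.0000 + (12) = 12.0000
θ = 170° falls in segment 2 (70.7° to 174.4°, cycloidal, h = 6): β = 170 − 70.7 = 99.3°, B = 103.7°; Δs = 6·(0.9576 − sin(2π·0.9576)/(2π)) = 5.9970; s = 12.0000 + 5.9970 = 17.9970
velocity in seg [70.7°–174.4°] (cycloidal), θ in radians: β = 99.3° = 1.7331 rad, B = 103.7° = 1.8099 rad; ds/dθ = (h/B)(1 − cos(2πβ/B)) = (6/1.8099)(1 − cos(2π·0.9576)) = 0.117111 mm/rad

s = 17.9970, ds/dθ = 0.1171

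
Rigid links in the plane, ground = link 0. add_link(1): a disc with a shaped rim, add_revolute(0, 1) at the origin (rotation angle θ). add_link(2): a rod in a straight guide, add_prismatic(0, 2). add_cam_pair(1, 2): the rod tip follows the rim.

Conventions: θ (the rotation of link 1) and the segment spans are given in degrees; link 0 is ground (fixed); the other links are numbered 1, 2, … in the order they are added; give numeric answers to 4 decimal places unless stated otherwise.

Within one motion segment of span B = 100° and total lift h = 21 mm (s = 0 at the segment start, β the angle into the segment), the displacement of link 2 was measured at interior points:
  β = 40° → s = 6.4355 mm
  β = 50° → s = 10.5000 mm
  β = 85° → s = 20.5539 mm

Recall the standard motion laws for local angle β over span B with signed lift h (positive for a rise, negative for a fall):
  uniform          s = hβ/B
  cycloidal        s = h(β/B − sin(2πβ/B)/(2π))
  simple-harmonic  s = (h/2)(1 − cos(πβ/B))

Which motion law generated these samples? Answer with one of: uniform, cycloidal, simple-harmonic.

candidates at β/B = r: uniform s = h·r (linear in β); cycloidal s = h·(r − sin(2πr)/(2π)); simple-harmonic s = (h/2)(1 − cos(πr))
β=40°: printed 6.4355 | uniform 8.4000, cycloidal 6.4355, simple-harmonic 7.2553
β=50°: printed 10.5000 | uniform 10.5000, cycloidal 10.5000, simple-harmonic 10.5000
β=85°: printed 20.5539 | uniform 17.8500, cycloidal 20.5539, simple-harmonic 19.8556
only one law matches every sample → cycloidal

cycloidal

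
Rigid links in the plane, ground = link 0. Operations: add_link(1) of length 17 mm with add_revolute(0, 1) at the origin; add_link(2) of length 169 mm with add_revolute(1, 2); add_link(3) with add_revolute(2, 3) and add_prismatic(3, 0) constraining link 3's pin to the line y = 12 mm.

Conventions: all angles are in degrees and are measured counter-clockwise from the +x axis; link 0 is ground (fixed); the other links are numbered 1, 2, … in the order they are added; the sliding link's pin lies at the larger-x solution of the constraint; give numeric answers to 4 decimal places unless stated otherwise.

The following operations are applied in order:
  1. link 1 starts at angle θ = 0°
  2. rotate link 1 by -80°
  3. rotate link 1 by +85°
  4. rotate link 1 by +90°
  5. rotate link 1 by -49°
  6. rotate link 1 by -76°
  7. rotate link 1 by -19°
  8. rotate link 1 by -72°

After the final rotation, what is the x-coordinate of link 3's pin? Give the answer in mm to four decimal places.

geometry: r = 17 mm, L = 169 mm, e = 12 mm; θ starts at 0°
rotate link 1 by -80°: θ ← 0° -80° = -80°
rotate link 1 by +85°: θ ← -80° +85° = 5°
rotate link 1 by +90°: θ ← 5° +90° = 95°
rotate link 1 by -49°: θ ← 95° -49° = 46°
rotate link 1 by -76°: θ ← 46° -76° = -30°
rotate link 1 by -19°: θ ← -30° -19° = -49°
rotate link 1 by -72°: θ ← -49° -72° = -121°
crank pin P = (r cos θ, r sin θ) = (-8.755647, -14.571844)
h = r sin θ − e = -14.571844 − 12 = -26.571844
x = r cos θ + √(L² − h²) = -8.755647 + 166.897984 = 158.142337

158.1423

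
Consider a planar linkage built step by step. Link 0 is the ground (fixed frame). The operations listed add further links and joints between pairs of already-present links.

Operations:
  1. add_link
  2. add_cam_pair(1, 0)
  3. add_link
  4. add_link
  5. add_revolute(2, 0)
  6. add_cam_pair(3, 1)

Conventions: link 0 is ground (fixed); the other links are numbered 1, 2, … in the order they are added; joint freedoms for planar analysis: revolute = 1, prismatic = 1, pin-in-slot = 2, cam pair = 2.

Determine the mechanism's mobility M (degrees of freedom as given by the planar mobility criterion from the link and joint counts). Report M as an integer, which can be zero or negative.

ground; <1,0,0>
#1 <2,0,0>
C:1↔0 J2 <2,0,1>
#2 <3,0,1>
#3 <4,0,1>
R:2↔0 J1 <4,1,1>
C:3↔1 J2 <4,1,2>
3×3 − 2×1 − 1×2 = 5

M = 5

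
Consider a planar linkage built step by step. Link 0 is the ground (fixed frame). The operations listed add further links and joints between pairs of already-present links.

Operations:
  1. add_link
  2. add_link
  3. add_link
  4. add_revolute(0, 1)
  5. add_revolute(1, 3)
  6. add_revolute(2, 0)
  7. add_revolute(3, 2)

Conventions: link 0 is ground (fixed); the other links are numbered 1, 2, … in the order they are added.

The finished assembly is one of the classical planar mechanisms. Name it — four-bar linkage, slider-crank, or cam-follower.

links: 4 (incl. ground); joints: 4 revolute, 0 prismatic, 0 higher (cam) pair, forming one closed loop
4 links in a single 4R loop → four-bar linkage

four-bar linkage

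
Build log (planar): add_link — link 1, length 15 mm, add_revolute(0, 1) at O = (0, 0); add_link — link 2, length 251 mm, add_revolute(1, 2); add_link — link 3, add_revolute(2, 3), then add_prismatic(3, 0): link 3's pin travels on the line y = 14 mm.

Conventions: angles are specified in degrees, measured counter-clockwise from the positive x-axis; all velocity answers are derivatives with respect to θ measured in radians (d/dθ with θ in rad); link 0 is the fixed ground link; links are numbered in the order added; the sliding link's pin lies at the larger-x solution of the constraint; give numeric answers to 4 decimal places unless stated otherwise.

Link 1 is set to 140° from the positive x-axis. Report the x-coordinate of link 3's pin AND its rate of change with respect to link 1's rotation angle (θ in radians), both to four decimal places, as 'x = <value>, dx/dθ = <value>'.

geometry: r = 15 mm, L = 251 mm, e = 14 mm
crank pin P = (r cos θ, r sin θ) = (-11.490667, 9.641814)
h = r sin θ − e = 9.641814 − 14 = -4.358186
x = r cos θ + √(L² − h²) = -11.490667 + 250.962161 = 239.471494
dx/dθ = −r sin θ − h·r cos θ/√(L² − h²) (θ in radians; h = -4.358186) = -9.841360

x = 239.4715, dx/dθ = -9.8414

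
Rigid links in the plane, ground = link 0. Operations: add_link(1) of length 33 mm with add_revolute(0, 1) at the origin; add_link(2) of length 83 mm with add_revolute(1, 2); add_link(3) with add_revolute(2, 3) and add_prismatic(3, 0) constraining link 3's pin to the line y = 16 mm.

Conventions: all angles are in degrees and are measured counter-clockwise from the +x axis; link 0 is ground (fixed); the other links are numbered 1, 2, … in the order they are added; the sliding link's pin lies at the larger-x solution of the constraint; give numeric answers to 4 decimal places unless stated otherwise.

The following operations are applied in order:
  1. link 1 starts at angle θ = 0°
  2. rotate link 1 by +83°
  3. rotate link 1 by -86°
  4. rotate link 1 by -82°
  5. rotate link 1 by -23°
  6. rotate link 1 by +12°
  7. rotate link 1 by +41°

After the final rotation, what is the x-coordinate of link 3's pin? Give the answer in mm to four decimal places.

geometry: r = 33 mm, L = 83 mm, e = 16 mm; θ starts at 0°
rotate link 1 by +83°: θ ← 0° +83° = 83°
rotate link 1 by -86°: θ ← 83° -86° = -3°
rotate link 1 by -82°: θ ← -3° -82° = -85°
rotate link 1 by -23°: θ ← -85° -23° = -108°
rotate link 1 by +12°: θ ← -108° +12° = -96°
rotate link 1 by +41°: θ ← -96° +41° = -55°
crank pin P = (r cos θ, r sin θ) = (18.928022, -27.032017)
h = r sin θ − e = -27.032017 − 16 = -43.032017
x = r cos θ + √(L² − h²) = 18.928022 + 70.973555 = 89.901577

89.9016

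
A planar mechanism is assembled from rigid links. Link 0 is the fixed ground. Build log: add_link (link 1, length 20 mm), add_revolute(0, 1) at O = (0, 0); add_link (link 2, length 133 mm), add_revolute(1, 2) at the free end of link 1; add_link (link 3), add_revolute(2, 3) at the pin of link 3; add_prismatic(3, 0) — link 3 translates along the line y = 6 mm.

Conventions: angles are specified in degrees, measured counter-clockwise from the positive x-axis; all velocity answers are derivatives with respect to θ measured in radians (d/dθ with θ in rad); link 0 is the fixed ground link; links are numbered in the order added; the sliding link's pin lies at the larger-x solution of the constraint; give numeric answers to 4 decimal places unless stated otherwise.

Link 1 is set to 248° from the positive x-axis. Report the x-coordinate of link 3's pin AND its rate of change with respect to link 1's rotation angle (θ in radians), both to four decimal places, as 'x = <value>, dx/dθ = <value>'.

geometry: r = 20 mm, L = 133 mm, e = 6 mm
crank pin P = (r cos θ, r sin θ) = (-7.492132, -18.543677)
h = r sin θ − e = -18.543677 − 6 = -24.543677
x = r cos θ + √(L² − h²) = -7.492132 + 130.715752 = 123.223620
dx/dθ = −r sin θ − h·r cos θ/√(L² − h²) (θ in radians; h = -24.543677) = 17.136926

x = 123.2236, dx/dθ = 17.1369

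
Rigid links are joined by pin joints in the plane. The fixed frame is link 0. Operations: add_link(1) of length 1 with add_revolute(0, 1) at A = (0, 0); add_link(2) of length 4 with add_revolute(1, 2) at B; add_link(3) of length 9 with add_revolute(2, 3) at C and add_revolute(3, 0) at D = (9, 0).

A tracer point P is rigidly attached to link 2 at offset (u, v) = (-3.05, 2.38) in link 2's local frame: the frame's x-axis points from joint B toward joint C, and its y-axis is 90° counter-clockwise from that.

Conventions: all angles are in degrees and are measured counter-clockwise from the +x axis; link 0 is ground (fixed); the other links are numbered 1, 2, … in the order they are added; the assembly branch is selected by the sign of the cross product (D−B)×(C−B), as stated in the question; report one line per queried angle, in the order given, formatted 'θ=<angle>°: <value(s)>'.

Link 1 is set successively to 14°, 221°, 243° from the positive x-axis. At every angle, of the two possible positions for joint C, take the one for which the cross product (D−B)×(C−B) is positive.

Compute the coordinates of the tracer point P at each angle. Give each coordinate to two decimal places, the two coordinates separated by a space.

A=(0,0), D=(9.00,0)
θ=14°: B = A + 1.00·(cos14°, sin14°) = (0.9703, 0.2419)
θ=14°: |BD| = 8.0333
θ=14°: circle(B,4.00) ∩ circle(D,9.00): a=-0.0290, h=3.9999
θ=14°:   candidates: C₊=(1.0618,4.2409) cross=32.133; C₋=(0.8209,-3.7553) cross=-32.133
θ=14°:   branch + wants cross > 0 → take C=(1.0618,4.2409) (cross=32.133)
θ=14°: ex = (C−B)/|BC| = (0.0229,0.9997); ey = (-0.9997,0.0229)
θ=14°: P = B + -3.05·ex + 2.38·ey = (-1.4789,-2.7528)
θ=221°: B = A + 1.00·(cos221°, sin221°) = (-0.7547, -0.6561)
θ=221°: |BD| = 9.7767
θ=221°: circle(B,4.00) ∩ circle(D,9.00): a=1.5642, h=3.6815
θ=221°:   candidates: C₊=(0.5589,3.1221) cross=35.993; C₋=(1.0530,-4.2243) cross=-35.993
θ=221°:   branch + wants cross > 0 → take C=(0.5589,3.1221) (cross=35.993)
θ=221°: ex = (C−B)/|BC| = (0.3284,0.9445); ey = (-0.9445,0.3284)
θ=221°: P = B + -3.05·ex + 2.38·ey = (-4.0043,-2.7553)
θ=243°: B = A + 1.00·(cos243°, sin243°) = (-0.4540, -0.8910)
θ=243°: |BD| = 9.4959
θ=243°: circle(B,4.00) ∩ circle(D,9.00): a=1.3254, h=3.7740
θ=243°:   candidates: C₊=(0.5114,2.9907) cross=35.838; C₋=(1.2197,-4.5240) cross=-35.838
θ=243°:   branch + wants cross > 0 → take C=(0.5114,2.9907) (cross=35.838)
θ=243°: ex = (C−B)/|BC| = (0.2414,0.9704); ey = (-0.9704,0.2414)
θ=243°: P = B + -3.05·ex + 2.38·ey = (-3.4998,-3.2764)

θ=14°: -1.48 -2.75
θ=221°: -4.00 -2.76
θ=243°: -3.50 -3.28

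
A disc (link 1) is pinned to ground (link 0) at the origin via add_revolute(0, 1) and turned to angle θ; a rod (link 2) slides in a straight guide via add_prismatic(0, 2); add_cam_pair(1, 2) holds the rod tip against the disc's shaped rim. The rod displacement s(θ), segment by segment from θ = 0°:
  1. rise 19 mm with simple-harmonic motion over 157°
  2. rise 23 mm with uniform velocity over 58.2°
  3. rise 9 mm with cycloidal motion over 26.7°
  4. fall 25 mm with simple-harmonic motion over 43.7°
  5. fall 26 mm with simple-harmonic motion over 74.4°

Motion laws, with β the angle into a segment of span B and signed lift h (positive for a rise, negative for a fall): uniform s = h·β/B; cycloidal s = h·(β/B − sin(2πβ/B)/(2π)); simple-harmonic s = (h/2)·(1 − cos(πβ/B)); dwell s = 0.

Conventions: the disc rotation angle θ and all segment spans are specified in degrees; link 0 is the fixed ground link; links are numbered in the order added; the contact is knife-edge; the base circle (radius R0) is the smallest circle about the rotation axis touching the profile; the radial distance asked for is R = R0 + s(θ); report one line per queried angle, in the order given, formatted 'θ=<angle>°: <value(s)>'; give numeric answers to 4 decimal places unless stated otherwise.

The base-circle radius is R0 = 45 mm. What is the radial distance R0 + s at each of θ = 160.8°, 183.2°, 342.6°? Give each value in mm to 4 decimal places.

segment 1 (0° to 157°, simple-harmonic, h = 19) is passed completely: s = 0.0000 + (19) = 19.0000
θ = 160.8° falls in segment 2 (157° to 215.2°, uniform, h = 23): β = 160.8 − 157 = 3.8°, B = 58.2°; Δs = 23·3.8/58.2 = 1.5017; s = 19.0000 + 1.5017 = 20.5017
θ = 183.2° falls in segment 2 (157° to 215.2°, uniform, h = 23): β = 183.2 − 157 = 26.2°, B = 58.2°; Δs = 23·26.2/58.2 = 10.3540; s = 19.0000 + 10.3540 = 29.3540
segment 2 (157° to 215.2°, uniform, h = 23) is passed completely: s = 19.0000 + (23) = 42.0000
segment 3 (215.2° to 241.9°, cycloidal, h = 9) is passed completely: s = 42.0000 + (9) = 51.0000
segment 4 (241.9° to 285.6°, simple-harmonic, h = -25) is passed completely: s = 51.0000 + (-25) = 26.0000
θ = 342.6° falls in segment 5 (285.6° to 360°, simple-harmonic, h = -26): β = 342.6 − 285.6 = 57°, B = 74.4°; Δs = -26/2·(1 − cos(π·0.7661)) = -22.6462; s = 26.0000 − 22.6462 = 3.3538
θ=160.8°: R = R0 + s = 45 + 20.5017 = 65.5017
θ=183.2°: R = R0 + s = 45 + 29.3540 = 74.3540
θ=342.6°: R = R0 + s = 45 + 3.3538 = 48.3538

θ=160.8°: 65.5017
θ=183.2°: 74.3540
θ=342.6°: 48.3538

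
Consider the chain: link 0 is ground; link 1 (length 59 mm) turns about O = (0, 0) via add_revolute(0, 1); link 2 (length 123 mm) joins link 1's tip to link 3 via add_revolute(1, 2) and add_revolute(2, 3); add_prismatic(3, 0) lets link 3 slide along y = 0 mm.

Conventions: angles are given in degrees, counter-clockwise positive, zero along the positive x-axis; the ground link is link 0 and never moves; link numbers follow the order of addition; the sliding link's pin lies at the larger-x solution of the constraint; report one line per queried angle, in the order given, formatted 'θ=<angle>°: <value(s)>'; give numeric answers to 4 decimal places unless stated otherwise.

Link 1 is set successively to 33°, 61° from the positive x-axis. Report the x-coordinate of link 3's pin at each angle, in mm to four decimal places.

geometry: r = 59 mm, L = 123 mm, e = 0 mm
θ=33°: crank pin P = (r cos θ, r sin θ) = (49.481564, 32.133703)
θ=33°: h = r sin θ − e = 32.133703 − 0 = 32.133703
θ=33°: x = r cos θ + √(L² − h²) = 49.481564 + 118.728367 = 168.209930
θ=61°: crank pin P = (r cos θ, r sin θ) = (28.603768, 51.602563)
θ=61°: h = r sin θ − e = 51.602563 − 0 = 51.602563
θ=61°: x = r cos θ + √(L² − h²) = 28.603768 + 111.652029 = 140.255796

θ=33°: 168.2099
θ=61°: 140.2558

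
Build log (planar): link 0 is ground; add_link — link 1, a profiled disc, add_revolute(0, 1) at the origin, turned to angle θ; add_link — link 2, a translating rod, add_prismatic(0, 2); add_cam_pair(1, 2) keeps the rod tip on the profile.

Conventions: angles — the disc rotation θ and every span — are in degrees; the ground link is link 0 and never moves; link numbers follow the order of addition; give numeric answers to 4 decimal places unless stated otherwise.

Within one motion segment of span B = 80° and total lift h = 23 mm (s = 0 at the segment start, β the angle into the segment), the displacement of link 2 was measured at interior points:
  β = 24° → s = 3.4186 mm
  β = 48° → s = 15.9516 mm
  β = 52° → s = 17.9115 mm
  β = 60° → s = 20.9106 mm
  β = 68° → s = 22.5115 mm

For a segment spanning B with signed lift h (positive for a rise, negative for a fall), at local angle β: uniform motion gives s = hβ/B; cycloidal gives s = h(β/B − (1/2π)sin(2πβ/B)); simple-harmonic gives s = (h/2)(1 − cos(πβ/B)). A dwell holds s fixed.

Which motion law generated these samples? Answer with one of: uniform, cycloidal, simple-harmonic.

candidates at β/B = r: uniform s = h·r (linear in β); cycloidal s = h·(r − sin(2πr)/(2π)); simple-harmonic s = (h/2)(1 − cos(πr))
β=24°: printed 3.4186 | uniform 6.9000, cycloidal 3.4186, simple-harmonic 4.7405
β=48°: printed 15.9516 | uniform 13.8000, cycloidal 15.9516, simple-harmonic 15.0537
β=52°: printed 17.9115 | uniform 14.9500, cycloidal 17.9115, simple-harmonic 16.7209
β=60°: printed 20.9106 | uniform 17.2500, cycloidal 20.9106, simple-harmonic 19.6317
β=68°: printed 22.5115 | uniform 19.5500, cycloidal 22.5115, simple-harmonic 21.7466
only one law matches every sample → cycloidal

cycloidal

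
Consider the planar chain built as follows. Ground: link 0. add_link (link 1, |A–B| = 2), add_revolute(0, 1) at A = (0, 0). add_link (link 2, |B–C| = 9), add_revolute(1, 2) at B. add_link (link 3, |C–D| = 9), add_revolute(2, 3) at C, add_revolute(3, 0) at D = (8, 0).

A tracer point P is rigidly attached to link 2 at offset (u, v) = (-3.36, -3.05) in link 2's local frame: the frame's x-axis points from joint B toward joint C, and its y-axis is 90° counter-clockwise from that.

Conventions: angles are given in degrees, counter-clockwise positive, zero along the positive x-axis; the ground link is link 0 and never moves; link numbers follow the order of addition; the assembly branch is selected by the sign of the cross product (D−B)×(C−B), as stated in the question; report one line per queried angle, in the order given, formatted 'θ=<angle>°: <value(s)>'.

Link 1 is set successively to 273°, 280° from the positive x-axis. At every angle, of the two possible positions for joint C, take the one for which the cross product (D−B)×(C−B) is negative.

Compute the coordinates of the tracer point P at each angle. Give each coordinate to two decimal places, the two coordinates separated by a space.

A=(0,0), D=(8.00,0)
θ=273°: B = A + 2.00·(cos273°, sin273°) = (0.1047, -1.9973)
θ=273°: |BD| = 8.1440
θ=273°: circle(B,9.00) ∩ circle(D,9.00): a=4.0720, h=8.0261
θ=273°:   candidates: C₊=(2.0840,6.7824) cross=65.365; C₋=(6.0207,-8.7797) cross=-65.365
θ=273°:   branch - wants cross < 0 → take C=(6.0207,-8.7797) (cross=-65.365)
θ=273°: ex = (C−B)/|BC| = (0.6573,-0.7536); ey = (0.7536,0.6573)
θ=273°: P = B + -3.36·ex + -3.05·ey = (-4.4024,-1.4700)
θ=280°: B = A + 2.00·(cos280°, sin280°) = (0.3473, -1.9696)
θ=280°: |BD| = 7.9021
θ=280°: circle(B,9.00) ∩ circle(D,9.00): a=3.9511, h=8.0864
θ=280°:   candidates: C₊=(2.1581,6.8463) cross=63.899; C₋=(6.1892,-8.8159) cross=-63.899
θ=280°:   branch - wants cross < 0 → take C=(6.1892,-8.8159) (cross=-63.899)
θ=280°: ex = (C−B)/|BC| = (0.6491,-0.7607); ey = (0.7607,0.6491)
θ=280°: P = B + -3.36·ex + -3.05·ey = (-4.1538,-1.3934)

θ=273°: -4.40 -1.47
θ=280°: -4.15 -1.39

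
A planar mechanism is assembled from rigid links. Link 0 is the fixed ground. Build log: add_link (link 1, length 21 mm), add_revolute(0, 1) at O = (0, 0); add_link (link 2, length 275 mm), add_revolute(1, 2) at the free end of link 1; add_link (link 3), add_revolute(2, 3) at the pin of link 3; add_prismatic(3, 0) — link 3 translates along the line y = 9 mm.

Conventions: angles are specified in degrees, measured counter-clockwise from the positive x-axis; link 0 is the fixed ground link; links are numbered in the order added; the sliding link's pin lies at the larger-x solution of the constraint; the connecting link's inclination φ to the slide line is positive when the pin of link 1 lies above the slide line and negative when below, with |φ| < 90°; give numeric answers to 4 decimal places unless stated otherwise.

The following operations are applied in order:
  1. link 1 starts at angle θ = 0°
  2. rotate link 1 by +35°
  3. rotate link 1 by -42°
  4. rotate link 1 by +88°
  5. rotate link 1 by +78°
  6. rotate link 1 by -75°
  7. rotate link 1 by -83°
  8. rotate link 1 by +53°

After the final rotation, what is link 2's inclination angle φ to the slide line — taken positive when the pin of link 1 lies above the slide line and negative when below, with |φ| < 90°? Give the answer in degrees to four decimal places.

geometry: r = 21 mm, L = 275 mm, e = 9 mm; θ starts at 0°
rotate link 1 by +35°: θ ← 0° +35° = 35°
rotate link 1 by -42°: θ ← 35° -42° = -7°
rotate link 1 by +88°: θ ← -7° +88° = 81°
rotate link 1 by +78°: θ ← 81° +78° = 159°
rotate link 1 by -75°: θ ← 159° -75° = 84°
rotate link 1 by -83°: θ ← 84° -83° = 1°
rotate link 1 by +53°: θ ← 1° +53° = 54°
h = r sin θ − e = 16.989357 − 9 = 7.989357
sin φ = h / L = 7.989357 / 275 = 0.02905221
φ = arcsin(0.02905221) = 1.664803°

1.6648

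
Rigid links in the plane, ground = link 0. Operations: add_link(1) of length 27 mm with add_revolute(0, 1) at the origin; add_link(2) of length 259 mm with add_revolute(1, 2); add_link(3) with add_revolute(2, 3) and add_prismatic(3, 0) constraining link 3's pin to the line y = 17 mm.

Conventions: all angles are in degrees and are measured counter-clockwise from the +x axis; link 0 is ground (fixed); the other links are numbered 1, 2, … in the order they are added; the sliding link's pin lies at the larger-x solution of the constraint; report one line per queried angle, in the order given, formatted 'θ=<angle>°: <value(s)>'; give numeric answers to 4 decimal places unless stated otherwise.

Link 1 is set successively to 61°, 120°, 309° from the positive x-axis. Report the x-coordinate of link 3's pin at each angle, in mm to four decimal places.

geometry: r = 27 mm, L = 259 mm, e = 17 mm
θ=61°: crank pin P = (r cos θ, r sin θ) = (13.089860, 23.614732)
θ=61°: h = r sin θ − e = 23.614732 − 17 = 6.614732
θ=61°: x = r cos θ + √(L² − h²) = 13.089860 + 258.915518 = 272.005377
θ=120°: crank pin P = (r cos θ, r sin θ) = (-13.500000, 23.382686)
θ=120°: h = r sin θ − e = 23.382686 − 17 = 6.382686
θ=120°: x = r cos θ + √(L² − h²) = -13.500000 + 258.921342 = 245.421342
θ=309°: crank pin P = (r cos θ, r sin θ) = (16.991651, -20.982941)
θ=309°: h = r sin θ − e = -20.982941 − 17 = -37.982941
θ=309°: x = r cos θ + √(L² − h²) = 16.991651 + 256.199719 = 273.191370

θ=61°: 272.0054
θ=120°: 245.4213
θ=309°: 273.1914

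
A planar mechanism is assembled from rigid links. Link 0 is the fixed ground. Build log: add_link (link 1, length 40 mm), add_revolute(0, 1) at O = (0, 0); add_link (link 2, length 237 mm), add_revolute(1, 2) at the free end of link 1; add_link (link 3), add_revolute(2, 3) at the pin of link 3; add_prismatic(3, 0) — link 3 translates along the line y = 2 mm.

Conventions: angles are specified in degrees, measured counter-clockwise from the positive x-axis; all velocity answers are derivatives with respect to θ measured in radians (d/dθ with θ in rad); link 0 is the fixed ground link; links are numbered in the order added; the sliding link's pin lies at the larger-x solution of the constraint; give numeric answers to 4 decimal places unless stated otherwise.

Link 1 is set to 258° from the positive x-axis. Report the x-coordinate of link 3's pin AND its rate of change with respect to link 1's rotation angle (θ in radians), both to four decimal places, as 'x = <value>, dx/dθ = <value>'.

geometry: r = 40 mm, L = 237 mm, e = 2 mm
crank pin P = (r cos θ, r sin θ) = (-8.316468, -39.125904)
h = r sin θ − e = -39.125904 − 2 = -41.125904
x = r cos θ + √(L² − h²) = -8.316468 + 233.404499 = 225.088031
dx/dθ = −r sin θ − h·r cos θ/√(L² − h²) (θ in radians; h = -41.125904) = 37.660541

x = 225.0880, dx/dθ = 37.6605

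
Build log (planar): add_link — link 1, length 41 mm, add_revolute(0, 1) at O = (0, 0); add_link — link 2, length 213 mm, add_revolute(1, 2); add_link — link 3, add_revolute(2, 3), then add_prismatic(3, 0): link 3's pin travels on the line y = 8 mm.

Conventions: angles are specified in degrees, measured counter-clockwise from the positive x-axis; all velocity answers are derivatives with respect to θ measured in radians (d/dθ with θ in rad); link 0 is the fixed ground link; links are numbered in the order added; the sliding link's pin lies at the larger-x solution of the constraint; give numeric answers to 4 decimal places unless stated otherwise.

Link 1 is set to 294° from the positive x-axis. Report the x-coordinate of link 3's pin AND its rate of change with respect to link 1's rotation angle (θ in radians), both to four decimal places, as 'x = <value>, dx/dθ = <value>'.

geometry: r = 41 mm, L = 213 mm, e = 8 mm
crank pin P = (r cos θ, r sin θ) = (16.676202, -37.455364)
h = r sin θ − e = -37.455364 − 8 = -45.455364
x = r cos θ + √(L² − h²) = 16.676202 + 208.093272 = 224.769474
dx/dθ = −r sin θ − h·r cos θ/√(L² − h²) (θ in radians; h = -45.455364) = 41.098071

x = 224.7695, dx/dθ = 41.0981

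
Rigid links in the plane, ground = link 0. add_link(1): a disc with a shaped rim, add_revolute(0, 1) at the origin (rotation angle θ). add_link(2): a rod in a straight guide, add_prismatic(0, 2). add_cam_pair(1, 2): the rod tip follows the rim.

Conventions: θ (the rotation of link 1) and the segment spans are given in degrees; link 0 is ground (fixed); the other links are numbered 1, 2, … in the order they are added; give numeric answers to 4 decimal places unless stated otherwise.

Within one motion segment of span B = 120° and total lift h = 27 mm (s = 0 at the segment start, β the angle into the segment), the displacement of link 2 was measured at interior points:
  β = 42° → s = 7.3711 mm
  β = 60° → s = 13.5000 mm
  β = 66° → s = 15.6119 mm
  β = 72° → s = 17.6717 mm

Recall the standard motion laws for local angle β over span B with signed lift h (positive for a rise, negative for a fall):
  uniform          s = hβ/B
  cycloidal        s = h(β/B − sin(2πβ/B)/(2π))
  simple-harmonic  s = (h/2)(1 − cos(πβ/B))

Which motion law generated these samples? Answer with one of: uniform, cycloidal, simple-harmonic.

candidates at β/B = r: uniform s = h·r (linear in β); cycloidal s = h·(r − sin(2πr)/(2π)); simple-harmonic s = (h/2)(1 − cos(πr))
β=42°: printed 7.3711 | uniform 9.4500, cycloidal 5.9735, simple-harmonic 7.3711
β=60°: printed 13.5000 | uniform 13.5000, cycloidal 13.5000, simple-harmonic 13.5000
β=66°: printed 15.6119 | uniform 14.8500, cycloidal 16.1779, simple-harmonic 15.6119
β=72°: printed 17.6717 | uniform 16.2000, cycloidal 18.7258, simple-harmonic 17.6717
only one law matches every sample → simple-harmonic

simple-harmonic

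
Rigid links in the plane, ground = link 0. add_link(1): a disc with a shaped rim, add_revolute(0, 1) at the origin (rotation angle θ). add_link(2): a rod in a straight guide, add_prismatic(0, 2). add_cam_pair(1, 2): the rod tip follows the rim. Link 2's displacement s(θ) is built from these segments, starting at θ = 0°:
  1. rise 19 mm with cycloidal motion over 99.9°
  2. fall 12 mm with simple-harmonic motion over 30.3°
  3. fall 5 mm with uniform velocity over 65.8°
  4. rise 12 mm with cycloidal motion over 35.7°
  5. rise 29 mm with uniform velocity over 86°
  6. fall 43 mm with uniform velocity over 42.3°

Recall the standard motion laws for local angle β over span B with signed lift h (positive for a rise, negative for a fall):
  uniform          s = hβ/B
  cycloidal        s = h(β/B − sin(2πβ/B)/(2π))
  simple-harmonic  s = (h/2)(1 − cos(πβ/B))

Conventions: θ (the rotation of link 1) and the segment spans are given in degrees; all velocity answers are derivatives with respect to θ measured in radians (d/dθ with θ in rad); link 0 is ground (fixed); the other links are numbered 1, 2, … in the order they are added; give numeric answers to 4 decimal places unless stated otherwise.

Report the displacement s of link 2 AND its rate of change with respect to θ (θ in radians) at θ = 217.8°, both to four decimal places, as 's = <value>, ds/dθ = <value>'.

segment 1 (0° to 99.9°, cycloidal, h = 19) is passed completely: s = 0.0000 + (19) = 19.0000
segment 2 (99.9° to 130.2°, simple-harmonic, h = -12) is passed completely: s = 19.0000 + (-12) = 7.0000
segment 3 (130.2° to 196°, uniform, h = -5) is passed completely: s = 7.0000 + (-5) = 2.0000
θ = 217.8° falls in segment 4 (196° to 231.7°, cycloidal, h = 12): β = 217.8 − 196 = 21.8°, B = 35.7°; Δs = 12·(0.6106 − sin(2π·0.6106)/(2π)) = 8.5511; s = 2.0000 + 8.5511 = 10.5511
velocity in seg [196°–231.7°] (cycloidal), θ in radians: β = 21.8° = 0.3805 rad, B = 35.7° = 0.6231 rad; ds/dθ = (h/B)(1 − cos(2πβ/B)) = (12/0.6231)(1 − cos(2π·0.6106)) = 34.048651 mm/rad

s = 10.5511, ds/dθ = 34.0487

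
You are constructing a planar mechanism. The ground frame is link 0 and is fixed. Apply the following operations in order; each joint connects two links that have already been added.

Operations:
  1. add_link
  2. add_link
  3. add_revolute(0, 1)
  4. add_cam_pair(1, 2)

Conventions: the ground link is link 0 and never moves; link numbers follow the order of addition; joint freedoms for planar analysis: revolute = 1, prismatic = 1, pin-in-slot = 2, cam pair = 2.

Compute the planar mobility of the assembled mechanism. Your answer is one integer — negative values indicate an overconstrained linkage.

(L,J1,J2)=(1,0,0); link0 fixed
link1: (2,0,0)
link2: (3,0,0)
R 0-1 [J1]: (3,1,0)
C 1-2 [J2]: (3,1,1)
Grübler: 3·2 − 2·1 − 1 = 3

M = 3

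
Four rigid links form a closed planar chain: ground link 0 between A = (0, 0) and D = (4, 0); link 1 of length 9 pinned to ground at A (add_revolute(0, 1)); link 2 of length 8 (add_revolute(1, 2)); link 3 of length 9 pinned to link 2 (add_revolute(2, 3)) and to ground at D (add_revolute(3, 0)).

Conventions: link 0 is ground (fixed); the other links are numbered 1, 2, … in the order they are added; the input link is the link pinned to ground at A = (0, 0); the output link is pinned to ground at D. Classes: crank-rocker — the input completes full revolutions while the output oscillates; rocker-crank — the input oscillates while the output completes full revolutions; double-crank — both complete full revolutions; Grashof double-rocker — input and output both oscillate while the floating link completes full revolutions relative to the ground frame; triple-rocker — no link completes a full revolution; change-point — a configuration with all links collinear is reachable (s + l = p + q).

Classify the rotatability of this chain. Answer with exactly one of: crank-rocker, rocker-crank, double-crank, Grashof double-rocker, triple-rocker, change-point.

lengths: ground=4, input=9, coupler=8, output=9
sorted: s=4 (shortest), l=9 (longest), p+q=17
s + l = 13 vs p + q = 17
s + l < p + q (Grashof) with shortest = ground link → double-crank

double-crank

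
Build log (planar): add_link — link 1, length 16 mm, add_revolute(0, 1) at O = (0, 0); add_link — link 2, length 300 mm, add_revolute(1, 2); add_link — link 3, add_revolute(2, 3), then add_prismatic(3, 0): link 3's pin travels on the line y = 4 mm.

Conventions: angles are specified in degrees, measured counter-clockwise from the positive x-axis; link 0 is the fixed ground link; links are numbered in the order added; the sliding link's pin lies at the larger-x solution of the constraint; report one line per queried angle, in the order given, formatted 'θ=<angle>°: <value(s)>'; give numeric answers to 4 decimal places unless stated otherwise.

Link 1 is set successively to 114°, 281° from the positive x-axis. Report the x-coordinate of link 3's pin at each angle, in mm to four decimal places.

geometry: r = 16 mm, L = 300 mm, e = 4 mm
θ=114°: crank pin P = (r cos θ, r sin θ) = (-6.507786, 14.616727)
θ=114°: h = r sin θ − e = 14.616727 − 4 = 10.616727
θ=114°: x = r cos θ + √(L² − h²) = -6.507786 + 299.812083 = 293.304297
θ=281°: crank pin P = (r cos θ, r sin θ) = (3.052944, -15.706035)
θ=281°: h = r sin θ − e = -15.706035 − 4 = -19.706035
θ=281°: x = r cos θ + √(L² − h²) = 3.052944 + 299.352087 = 302.405031

θ=114°: 293.3043
θ=281°: 302.4050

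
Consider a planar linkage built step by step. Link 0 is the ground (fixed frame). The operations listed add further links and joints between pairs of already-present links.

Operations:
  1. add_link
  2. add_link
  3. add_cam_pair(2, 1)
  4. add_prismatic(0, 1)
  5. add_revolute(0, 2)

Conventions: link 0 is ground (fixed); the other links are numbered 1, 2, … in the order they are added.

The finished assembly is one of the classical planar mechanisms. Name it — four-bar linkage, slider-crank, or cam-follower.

links: 3 (incl. ground); joints: 1 revolute, 1 prismatic, 1 higher (cam) pair, forming one closed loop
3 links, revolute + prismatic + higher pair in one loop → cam-follower

cam-follower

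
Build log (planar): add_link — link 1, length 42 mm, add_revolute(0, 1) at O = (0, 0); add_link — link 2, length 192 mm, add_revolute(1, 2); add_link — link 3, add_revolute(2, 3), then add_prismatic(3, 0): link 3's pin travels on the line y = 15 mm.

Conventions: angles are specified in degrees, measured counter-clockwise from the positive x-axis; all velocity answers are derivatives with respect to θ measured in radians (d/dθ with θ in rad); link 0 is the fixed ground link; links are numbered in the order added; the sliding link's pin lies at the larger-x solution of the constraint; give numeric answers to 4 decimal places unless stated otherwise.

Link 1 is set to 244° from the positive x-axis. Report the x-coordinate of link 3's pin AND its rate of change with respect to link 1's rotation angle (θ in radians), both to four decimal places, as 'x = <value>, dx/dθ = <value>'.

geometry: r = 42 mm, L = 192 mm, e = 15 mm
crank pin P = (r cos θ, r sin θ) = (-18.411588, -37.749350)
h = r sin θ − e = -37.749350 − 15 = -52.749350
x = r cos θ + √(L² − h²) = -18.411588 + 184.611771 = 166.200183
dx/dθ = −r sin θ − h·r cos θ/√(L² − h²) (θ in radians; h = -52.749350) = 32.488584

x = 166.2002, dx/dθ = 32.4886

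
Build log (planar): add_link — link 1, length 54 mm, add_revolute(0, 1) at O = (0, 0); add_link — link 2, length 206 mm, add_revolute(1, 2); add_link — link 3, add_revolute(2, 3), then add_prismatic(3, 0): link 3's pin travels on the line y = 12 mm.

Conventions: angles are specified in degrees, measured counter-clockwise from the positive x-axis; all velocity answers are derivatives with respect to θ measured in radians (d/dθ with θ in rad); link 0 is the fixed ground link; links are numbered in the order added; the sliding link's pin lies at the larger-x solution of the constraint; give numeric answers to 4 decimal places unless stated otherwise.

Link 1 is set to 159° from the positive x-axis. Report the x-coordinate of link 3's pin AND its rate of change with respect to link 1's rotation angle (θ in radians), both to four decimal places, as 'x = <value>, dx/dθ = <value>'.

geometry: r = 54 mm, L = 206 mm, e = 12 mm
crank pin P = (r cos θ, r sin θ) = (-50.413343, 19.351869)
h = r sin θ − e = 19.351869 − 12 = 7.351869
x = r cos θ + √(L² − h²) = -50.413343 + 205.868769 = 155.455426
dx/dθ = −r sin θ − h·r cos θ/√(L² − h²) (θ in radians; h = 7.351869) = -17.551536

x = 155.4554, dx/dθ = -17.5515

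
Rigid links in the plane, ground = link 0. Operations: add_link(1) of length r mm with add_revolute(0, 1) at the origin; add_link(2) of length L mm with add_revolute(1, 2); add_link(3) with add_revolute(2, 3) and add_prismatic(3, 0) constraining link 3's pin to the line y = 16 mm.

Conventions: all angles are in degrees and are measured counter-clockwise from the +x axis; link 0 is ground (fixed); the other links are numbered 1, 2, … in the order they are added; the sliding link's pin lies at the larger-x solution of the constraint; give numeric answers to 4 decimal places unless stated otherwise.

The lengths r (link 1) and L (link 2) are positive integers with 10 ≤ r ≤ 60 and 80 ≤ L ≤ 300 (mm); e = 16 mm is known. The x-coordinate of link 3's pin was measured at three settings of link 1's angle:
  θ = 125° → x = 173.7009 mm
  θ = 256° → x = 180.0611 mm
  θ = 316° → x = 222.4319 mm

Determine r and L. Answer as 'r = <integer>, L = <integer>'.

constraint per measurement: (x − r cos θ)² + (r sin θ − e)² = L²
subtracting the θ₁ and θ₂ equations cancels the r² and L² terms:
r = (x₁² − x₂²) / (2[(x₁cos θ₁ + e sin θ₁) − (x₂cos θ₂ + e sin θ₂)]) = 41.0002 → r = 41
L² = (x₁ − r cos θ₁)² + (r sin θ₁ − e)² = 39203.9961 → L = 198.0000 → L = 198
check at θ₃=316°: x = 222.4319 (printed 222.4319) ✓

r = 41, L = 198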